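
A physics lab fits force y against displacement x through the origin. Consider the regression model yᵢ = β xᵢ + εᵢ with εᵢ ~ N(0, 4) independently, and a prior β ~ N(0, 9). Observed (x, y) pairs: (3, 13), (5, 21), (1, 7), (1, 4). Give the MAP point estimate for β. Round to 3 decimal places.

β̂_MAP = 4.253

log p(β | y) = −Σ(yᵢ − βxᵢ)²/(2·4) − β²/(2·9) + const.
Setting the derivative to zero: Σxᵢ(yᵢ − βxᵢ)/4 − β/9 = 0, so β = Σxᵢyᵢ / (Σxᵢ² + σ²/τ²).
Σxᵢyᵢ = 3·13 + 5·21 + 1·7 + 1·4 = 155; Σxᵢ² = 36; σ²/τ² = 4/9.
β̂_MAP = 155 / (36 + 4/9) = 155/(328/9) = 1395/328 ≈ 4.253.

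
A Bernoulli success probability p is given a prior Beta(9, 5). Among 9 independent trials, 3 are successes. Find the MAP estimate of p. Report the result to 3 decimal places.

Prior: Beta(9, 5).
Data: 3 successes in 9 trials. The binomial likelihood contributes p^3(1−p)^6, so the posterior is Beta(9+3, 5+6) = Beta(12, 11).
For Beta(a, b) with a, b > 1 the mode is (a−1)/(a+b−2) = 11/21 ≈ 0.524.

p̂_MAP = 0.524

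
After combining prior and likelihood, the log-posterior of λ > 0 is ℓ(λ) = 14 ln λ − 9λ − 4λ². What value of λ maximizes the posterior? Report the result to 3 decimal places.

λ̂_MAP = 0.875

ℓ'(λ) = 14/λ − 9 − 8λ. Setting this to zero and multiplying by λ: 8λ² + 9λ − 14 = 0.
λ = (−9 + √(9² + 4·8·14)) / (2·8) = (−9 + √529) / 16 = (−9 + 23)/16 = 7/8.
ℓ''(λ) = −14/λ² − 8 < 0, confirming a maximum.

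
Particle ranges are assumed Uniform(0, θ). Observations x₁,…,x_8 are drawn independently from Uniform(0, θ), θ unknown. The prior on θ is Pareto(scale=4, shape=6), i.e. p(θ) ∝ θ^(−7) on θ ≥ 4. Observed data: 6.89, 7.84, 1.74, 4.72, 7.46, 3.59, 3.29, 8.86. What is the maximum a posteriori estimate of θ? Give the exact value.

θ̂_MAP = 8.86

The Uniform(0, θ) likelihood is θ^(−n) for θ ≥ max(xᵢ), zero otherwise. Here max(xᵢ) = 8.86.
Posterior ∝ θ^(−7) · θ^(−8) = θ^(−15) on θ ≥ max(4, 8.86) = 8.86.
This density is strictly decreasing in θ, so the posterior mode lies at the lower boundary of the support.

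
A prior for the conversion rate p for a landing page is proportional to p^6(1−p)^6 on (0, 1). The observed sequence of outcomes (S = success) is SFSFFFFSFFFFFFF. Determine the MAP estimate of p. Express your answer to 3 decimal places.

p̂_MAP = 0.333

The prior density ∝ p^6(1−p)^6 is the kernel of Beta(7, 7).
Data: 3 successes in 15 trials (from the sequence). The binomial likelihood contributes p^3(1−p)^12, so the posterior is Beta(7+3, 7+12) = Beta(10, 19).
For Beta(a, b) with a, b > 1 the mode is (a−1)/(a+b−2) = 9/27 ≈ 0.333.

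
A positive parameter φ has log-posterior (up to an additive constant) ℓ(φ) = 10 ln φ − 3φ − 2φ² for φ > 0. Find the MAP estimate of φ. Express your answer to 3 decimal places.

φ̂_MAP = 1.250

ℓ'(φ) = 10/φ − 3 − 4φ. Setting this to zero and multiplying by φ: 4φ² + 3φ − 10 = 0.
φ = (−3 + √(3² + 4·4·10)) / (2·4) = (−3 + √169) / 8 = (−3 + 13)/8 = 5/4.
ℓ''(φ) = −10/φ² − 4 < 0, confirming a maximum.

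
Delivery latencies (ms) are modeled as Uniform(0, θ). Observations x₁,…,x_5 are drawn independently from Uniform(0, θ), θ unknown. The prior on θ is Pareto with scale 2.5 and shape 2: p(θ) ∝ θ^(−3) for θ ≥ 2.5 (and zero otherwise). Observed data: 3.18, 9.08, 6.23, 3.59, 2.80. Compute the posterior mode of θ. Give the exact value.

θ̂_MAP = 9.08

The Uniform(0, θ) likelihood is θ^(−n) for θ ≥ max(xᵢ), zero otherwise. Here max(xᵢ) = 9.08.
Posterior ∝ θ^(−3) · θ^(−5) = θ^(−8) on θ ≥ max(2.5, 9.08) = 9.08.
This density is strictly decreasing in θ, so the posterior mode lies at the lower boundary of the support.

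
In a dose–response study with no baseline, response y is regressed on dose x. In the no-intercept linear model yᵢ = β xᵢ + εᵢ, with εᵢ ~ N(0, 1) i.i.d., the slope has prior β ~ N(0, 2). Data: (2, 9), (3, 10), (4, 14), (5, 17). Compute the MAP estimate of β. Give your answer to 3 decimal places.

log p(β | y) = −Σ(yᵢ − βxᵢ)²/(2·1) − β²/(2·2) + const.
Setting the derivative to zero: Σxᵢ(yᵢ − βxᵢ)/1 − β/2 = 0, so β = Σxᵢyᵢ / (Σxᵢ² + σ²/τ²).
Σxᵢyᵢ = 2·9 + 3·10 + 4·14 + 5·17 = 189; Σxᵢ² = 54; σ²/τ² = 0.5.
β̂_MAP = 189 / (54 + 0.5) = 189/54.5 ≈ 3.468.

β̂_MAP = 3.468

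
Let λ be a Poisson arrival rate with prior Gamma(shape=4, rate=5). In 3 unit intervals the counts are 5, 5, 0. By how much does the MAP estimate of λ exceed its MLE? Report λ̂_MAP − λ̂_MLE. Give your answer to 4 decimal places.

MAP − MLE = -1.7083

Σxᵢ = 10. Posterior is Gamma(14, 8); MAP = (14−1)/8 = 13/8 ≈ 1.62500.
MLE = x̄ = 10/3 ≈ 3.33333.
Difference = 13/8 − 10/3 = -41/24 ≈ -1.7083.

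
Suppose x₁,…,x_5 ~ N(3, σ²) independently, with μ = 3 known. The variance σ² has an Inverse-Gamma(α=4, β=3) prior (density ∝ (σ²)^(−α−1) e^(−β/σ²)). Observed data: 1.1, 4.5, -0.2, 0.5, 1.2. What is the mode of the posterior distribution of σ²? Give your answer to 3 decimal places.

σ̂²_MAP = 2.106

Sum of squared deviations about the known mean: SS = (1.1−3)² + (4.5−3)² + (-0.2−3)² + (0.5−3)² + (1.2−3)² = 25.59.
The Normal likelihood contributes (σ²)^(−n/2) exp(−SS/(2σ²)), so the posterior is Inverse-Gamma(α + n/2, β + SS/2) = Inverse-Gamma(6.5, 15.795).
The mode of Inverse-Gamma(a, b) is b/(a+1) = 15.795/7.5 ≈ 2.106.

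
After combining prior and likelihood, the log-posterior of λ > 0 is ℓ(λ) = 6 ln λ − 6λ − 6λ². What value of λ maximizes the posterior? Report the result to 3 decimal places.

λ̂_MAP = 0.500

ℓ'(λ) = 6/λ − 6 − 12λ. Setting this to zero and multiplying by λ: 12λ² + 6λ − 6 = 0.
λ = (−6 + √(6² + 4·12·6)) / (2·12) = (−6 + √324) / 24 = (−6 + 18)/24 = 1/2.
ℓ''(λ) = −6/λ² − 12 < 0, confirming a maximum.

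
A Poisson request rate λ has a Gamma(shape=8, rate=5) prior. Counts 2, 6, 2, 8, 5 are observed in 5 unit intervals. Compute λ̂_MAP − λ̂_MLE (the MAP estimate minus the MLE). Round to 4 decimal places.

MAP − MLE = -1.6000

Σxᵢ = 23. Posterior is Gamma(31, 10); MAP = (31−1)/10 = 30/10 ≈ 3.00000.
MLE = x̄ = 23/5 ≈ 4.60000.
Difference = 30/10 − 23/5 = -8/5 ≈ -1.6000.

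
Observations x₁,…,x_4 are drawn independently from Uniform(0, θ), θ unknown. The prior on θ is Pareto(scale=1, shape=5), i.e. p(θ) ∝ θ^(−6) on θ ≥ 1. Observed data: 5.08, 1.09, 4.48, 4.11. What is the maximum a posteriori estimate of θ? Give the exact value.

θ̂_MAP = 5.08

The Uniform(0, θ) likelihood is θ^(−n) for θ ≥ max(xᵢ), zero otherwise. Here max(xᵢ) = 5.08.
Posterior ∝ θ^(−6) · θ^(−4) = θ^(−10) on θ ≥ max(1, 5.08) = 5.08.
This density is strictly decreasing in θ, so the posterior mode lies at the lower boundary of the support.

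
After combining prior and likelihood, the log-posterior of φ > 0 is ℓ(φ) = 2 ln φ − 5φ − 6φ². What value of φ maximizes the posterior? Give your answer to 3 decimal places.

φ̂_MAP = 0.250

ℓ'(φ) = 2/φ − 5 − 12φ. Setting this to zero and multiplying by φ: 12φ² + 5φ − 2 = 0.
φ = (−5 + √(5² + 4·12·2)) / (2·12) = (−5 + √121) / 24 = (−5 + 11)/24 = 1/4.
ℓ''(φ) = −2/φ² − 12 < 0, confirming a maximum.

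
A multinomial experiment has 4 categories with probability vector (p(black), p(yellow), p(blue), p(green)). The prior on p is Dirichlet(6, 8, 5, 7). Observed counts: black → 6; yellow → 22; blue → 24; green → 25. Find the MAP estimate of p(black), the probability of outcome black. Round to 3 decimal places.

The posterior is Dirichlet(αᵢ + nᵢ) = Dirichlet(12, 30, 29, 32).
For a Dirichlet(a₁,…,a_K) with all aᵢ > 1, the mode has j-th component (aⱼ − 1)/(Σaᵢ − K).
Here Σaᵢ = 103 and K = 4, so p(black) = (12 − 1)/(103 − 4) = 11/99 ≈ 0.111.

MAP estimate of p(black) = 0.111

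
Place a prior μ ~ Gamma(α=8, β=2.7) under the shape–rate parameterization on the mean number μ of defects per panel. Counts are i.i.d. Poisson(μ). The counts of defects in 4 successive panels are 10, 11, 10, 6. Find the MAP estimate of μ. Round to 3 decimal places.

μ̂_MAP = 6.567

Σxᵢ = 10+11+10+6 = 37, with n = 4.
Posterior ∝ μ^7e^(−2.7μ) · μ^37e^(−4μ) = μ^44e^(−6.7μ), i.e. Gamma(shape=45, rate=6.7).
The mode of a Gamma(a, b) with a ≥ 1 (shape–rate) is (a−1)/b = 44/6.7 ≈ 6.567.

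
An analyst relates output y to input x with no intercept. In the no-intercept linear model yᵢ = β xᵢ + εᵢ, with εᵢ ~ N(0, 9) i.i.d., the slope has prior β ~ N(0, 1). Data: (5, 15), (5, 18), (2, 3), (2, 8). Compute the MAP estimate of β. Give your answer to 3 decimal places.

log p(β | y) = −Σ(yᵢ − βxᵢ)²/(2·9) − β²/(2·1) + const.
Setting the derivative to zero: Σxᵢ(yᵢ − βxᵢ)/9 − β/1 = 0, so β = Σxᵢyᵢ / (Σxᵢ² + σ²/τ²).
Σxᵢyᵢ = 5·15 + 5·18 + 2·3 + 2·8 = 187; Σxᵢ² = 58; σ²/τ² = 9.
β̂_MAP = 187 / (58 + 9) = 187/67 ≈ 2.791.

β̂_MAP = 2.791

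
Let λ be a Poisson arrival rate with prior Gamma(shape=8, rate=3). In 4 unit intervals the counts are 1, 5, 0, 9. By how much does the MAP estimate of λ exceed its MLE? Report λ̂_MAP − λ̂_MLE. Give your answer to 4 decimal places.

Σxᵢ = 15. Posterior is Gamma(23, 7); MAP = (23−1)/7 = 22/7 ≈ 3.14286.
MLE = x̄ = 15/4 ≈ 3.75000.
Difference = 22/7 − 15/4 = -17/28 ≈ -0.6071.

MAP − MLE = -0.6071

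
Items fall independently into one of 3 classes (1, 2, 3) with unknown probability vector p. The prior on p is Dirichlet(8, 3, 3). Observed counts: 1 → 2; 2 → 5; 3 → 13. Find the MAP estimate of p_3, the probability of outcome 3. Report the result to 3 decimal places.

The posterior is Dirichlet(αᵢ + nᵢ) = Dirichlet(10, 8, 16).
For a Dirichlet(a₁,…,a_K) with all aᵢ > 1, the mode has j-th component (aⱼ − 1)/(Σaᵢ − K).
Here Σaᵢ = 34 and K = 3, so p_3 = (16 − 1)/(34 − 3) = 15/31 ≈ 0.484.

MAP estimate: 0.484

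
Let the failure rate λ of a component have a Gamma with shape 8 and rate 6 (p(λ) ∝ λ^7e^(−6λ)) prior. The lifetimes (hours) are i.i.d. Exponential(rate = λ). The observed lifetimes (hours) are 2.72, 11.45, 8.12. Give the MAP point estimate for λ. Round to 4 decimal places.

The Exponential(rate=λ) likelihood is ∝ λ^n e^(−λΣtᵢ). Here n = 3 and Σtᵢ = 2.72 + 11.45 + 8.12 = 22.29.
Posterior ∝ λ^7e^(−6λ) · λ^3e^(−22.29λ) = λ^10e^(−28.29λ), i.e. Gamma(11, 28.29).
Mode = (a−1)/b = 10/28.29 ≈ 0.3535.

λ̂_MAP = 0.3535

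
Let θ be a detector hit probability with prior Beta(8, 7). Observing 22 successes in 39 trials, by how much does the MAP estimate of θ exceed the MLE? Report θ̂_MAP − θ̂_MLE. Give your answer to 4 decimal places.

Posterior is Beta(30, 24); MAP = (30−1)/(54−2) = 29/52 ≈ 0.55769.
MLE ignores the prior: θ̂_MLE = k/n = 22/39 ≈ 0.56410.
Difference = 29/52 − 22/39 = -1/156 ≈ -0.0064.

MAP − MLE = -0.0064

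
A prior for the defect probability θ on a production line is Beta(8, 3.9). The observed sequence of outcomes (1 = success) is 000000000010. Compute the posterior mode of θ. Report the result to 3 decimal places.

Prior: Beta(8, 3.9).
Data: 1 success in 12 trials (from the sequence). The binomial likelihood contributes θ(1−θ)^11, so the posterior is Beta(8+1, 3.9+11) = Beta(9, 14.9).
For Beta(a, b) with a, b > 1 the mode is (a−1)/(a+b−2) = 8/21.9 ≈ 0.365.

θ̂_MAP = 0.365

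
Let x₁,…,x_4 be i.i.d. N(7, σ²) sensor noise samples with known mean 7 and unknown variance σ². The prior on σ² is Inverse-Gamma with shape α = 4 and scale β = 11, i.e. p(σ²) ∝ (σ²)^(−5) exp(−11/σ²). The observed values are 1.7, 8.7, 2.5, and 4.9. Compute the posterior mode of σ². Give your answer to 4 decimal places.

Sum of squared deviations about the known mean: SS = (1.7−7)² + (8.7−7)² + (2.5−7)² + (4.9−7)² = 55.64.
The Normal likelihood contributes (σ²)^(−n/2) exp(−SS/(2σ²)), so the posterior is Inverse-Gamma(α + n/2, β + SS/2) = Inverse-Gamma(6, 38.82).
The mode of Inverse-Gamma(a, b) is b/(a+1) = 38.82/7 ≈ 5.5457.

σ̂²_MAP = 5.5457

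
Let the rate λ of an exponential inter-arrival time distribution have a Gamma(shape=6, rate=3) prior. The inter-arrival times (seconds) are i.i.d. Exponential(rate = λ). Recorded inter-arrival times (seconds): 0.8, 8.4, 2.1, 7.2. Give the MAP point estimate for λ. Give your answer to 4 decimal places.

The Exponential(rate=λ) likelihood is ∝ λ^n e^(−λΣtᵢ). Here n = 4 and Σtᵢ = 0.8 + 8.4 + 2.1 + 7.2 = 18.5.
Posterior ∝ λ^5e^(−3λ) · λ^4e^(−18.5λ) = λ^9e^(−21.5λ), i.e. Gamma(10, 21.5).
Mode = (a−1)/b = 9/21.5 ≈ 0.4186.

λ̂_MAP = 0.4186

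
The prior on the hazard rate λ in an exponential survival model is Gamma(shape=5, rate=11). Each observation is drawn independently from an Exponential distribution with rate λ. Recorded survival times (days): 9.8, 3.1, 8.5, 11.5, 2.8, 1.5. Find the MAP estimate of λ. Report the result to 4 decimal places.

λ̂_MAP = 0.2075

The Exponential(rate=λ) likelihood is ∝ λ^n e^(−λΣtᵢ). Here n = 6 and Σtᵢ = 9.8 + 3.1 + 8.5 + 11.5 + 2.8 + 1.5 = 37.2.
Posterior ∝ λ^4e^(−11λ) · λ^6e^(−37.2λ) = λ^10e^(−48.2λ), i.e. Gamma(11, 48.2).
Mode = (a−1)/b = 10/48.2 ≈ 0.2075.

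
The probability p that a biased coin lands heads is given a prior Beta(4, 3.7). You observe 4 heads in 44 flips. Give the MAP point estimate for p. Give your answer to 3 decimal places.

Prior: Beta(4, 3.7).
Data: 4 successes in 44 trials. The binomial likelihood contributes p^4(1−p)^40, so the posterior is Beta(4+4, 3.7+40) = Beta(8, 43.7).
For Beta(a, b) with a, b > 1 the mode is (a−1)/(a+b−2) = 7/49.7 ≈ 0.141.

p̂_MAP = 0.141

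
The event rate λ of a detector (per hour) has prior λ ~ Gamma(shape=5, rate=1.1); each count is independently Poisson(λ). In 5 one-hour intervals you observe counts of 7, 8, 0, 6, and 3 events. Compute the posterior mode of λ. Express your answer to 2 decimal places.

λ̂_MAP = 4.59

Σxᵢ = 7+8+0+6+3 = 24, with n = 5.
Posterior ∝ λ^4e^(−1.1λ) · λ^24e^(−5λ) = λ^28e^(−6.1λ), i.e. Gamma(shape=29, rate=6.1).
The mode of a Gamma(a, b) with a ≥ 1 (shape–rate) is (a−1)/b = 28/6.1 ≈ 4.59.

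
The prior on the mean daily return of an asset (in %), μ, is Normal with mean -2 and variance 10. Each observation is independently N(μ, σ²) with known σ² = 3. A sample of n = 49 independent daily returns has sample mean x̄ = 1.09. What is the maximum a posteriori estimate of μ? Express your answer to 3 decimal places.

n = 49, x̄ = 1.09.
For a Normal prior and Normal likelihood with known variance, the posterior is Normal; its mode equals its mean, the precision-weighted average.
Prior precision 1/σ₀² = 1/10 = 0.1; data precision n/σ² = 49/3.
μ̂ = (0.1·(-2) + (49/3)·1.09) / (0.1 + 49/3) = (5281/300)/(493/30) = 5281/4930 ≈ 1.071.

μ̂_MAP = 1.071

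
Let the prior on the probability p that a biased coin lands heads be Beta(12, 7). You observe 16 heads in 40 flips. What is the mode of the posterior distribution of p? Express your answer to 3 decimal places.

p̂_MAP = 0.474

Prior: Beta(12, 7).
Data: 16 successes in 40 trials. The binomial likelihood contributes p^16(1−p)^24, so the posterior is Beta(12+16, 7+24) = Beta(28, 31).
For Beta(a, b) with a, b > 1 the mode is (a−1)/(a+b−2) = 27/57 ≈ 0.474.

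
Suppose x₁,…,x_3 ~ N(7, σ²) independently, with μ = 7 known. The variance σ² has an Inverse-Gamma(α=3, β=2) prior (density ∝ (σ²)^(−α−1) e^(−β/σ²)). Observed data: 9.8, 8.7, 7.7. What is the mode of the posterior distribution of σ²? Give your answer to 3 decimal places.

Sum of squared deviations about the known mean: SS = (9.8−7)² + (8.7−7)² + (7.7−7)² = 11.22.
The Normal likelihood contributes (σ²)^(−n/2) exp(−SS/(2σ²)), so the posterior is Inverse-Gamma(α + n/2, β + SS/2) = Inverse-Gamma(4.5, 7.61).
The mode of Inverse-Gamma(a, b) is b/(a+1) = 7.61/5.5 ≈ 1.384.

σ̂²_MAP = 1.384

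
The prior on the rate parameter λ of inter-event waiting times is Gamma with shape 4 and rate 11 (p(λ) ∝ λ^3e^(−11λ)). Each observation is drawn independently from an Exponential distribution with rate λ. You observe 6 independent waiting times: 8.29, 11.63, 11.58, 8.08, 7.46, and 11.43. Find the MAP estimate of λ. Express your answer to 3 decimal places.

λ̂_MAP = 0.130

The Exponential(rate=λ) likelihood is ∝ λ^n e^(−λΣtᵢ). Here n = 6 and Σtᵢ = 8.29 + 11.63 + 11.58 + 8.08 + 7.46 + 11.43 = 58.47.
Posterior ∝ λ^3e^(−11λ) · λ^6e^(−58.47λ) = λ^9e^(−69.47λ), i.e. Gamma(10, 69.47).
Mode = (a−1)/b = 9/69.47 ≈ 0.130.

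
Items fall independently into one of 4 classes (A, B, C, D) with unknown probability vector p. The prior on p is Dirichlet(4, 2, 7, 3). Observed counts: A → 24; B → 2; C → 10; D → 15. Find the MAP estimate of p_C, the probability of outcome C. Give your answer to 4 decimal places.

MAP estimate of p_C = 0.2540

The posterior is Dirichlet(αᵢ + nᵢ) = Dirichlet(28, 4, 17, 18).
For a Dirichlet(a₁,…,a_K) with all aᵢ > 1, the mode has j-th component (aⱼ − 1)/(Σaᵢ − K).
Here Σaᵢ = 67 and K = 4, so p_C = (17 − 1)/(67 − 4) = 16/63 ≈ 0.2540.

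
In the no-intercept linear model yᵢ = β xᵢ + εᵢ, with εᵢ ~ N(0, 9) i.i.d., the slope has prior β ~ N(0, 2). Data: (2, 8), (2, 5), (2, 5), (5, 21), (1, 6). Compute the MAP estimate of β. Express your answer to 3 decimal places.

log p(β | y) = −Σ(yᵢ − βxᵢ)²/(2·9) − β²/(2·2) + const.
Setting the derivative to zero: Σxᵢ(yᵢ − βxᵢ)/9 − β/2 = 0, so β = Σxᵢyᵢ / (Σxᵢ² + σ²/τ²).
Σxᵢyᵢ = 2·8 + 2·5 + 2·5 + 5·21 + 1·6 = 147; Σxᵢ² = 38; σ²/τ² = 4.5.
β̂_MAP = 147 / (38 + 4.5) = 147/42.5 ≈ 3.459.

β̂_MAP = 3.459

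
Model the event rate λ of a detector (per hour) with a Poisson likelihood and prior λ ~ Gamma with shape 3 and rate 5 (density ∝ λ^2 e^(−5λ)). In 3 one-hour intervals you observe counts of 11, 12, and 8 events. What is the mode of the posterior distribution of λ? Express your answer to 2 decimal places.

λ̂_MAP = 4.13

Σxᵢ = 11+12+8 = 31, with n = 3.
Posterior ∝ λ^2e^(−5λ) · λ^31e^(−3λ) = λ^33e^(−8λ), i.e. Gamma(shape=34, rate=8).
The mode of a Gamma(a, b) with a ≥ 1 (shape–rate) is (a−1)/b = 33/8 ≈ 4.13.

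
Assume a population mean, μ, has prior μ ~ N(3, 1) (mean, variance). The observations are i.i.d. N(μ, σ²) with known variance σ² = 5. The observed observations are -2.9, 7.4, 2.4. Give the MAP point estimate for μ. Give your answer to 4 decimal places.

n = 3; x̄ = ((-2.9) + 7.4 + 2.4)/3 = 6.9/3 = 2.3.
For a Normal prior and Normal likelihood with known variance, the posterior is Normal; its mode equals its mean, the precision-weighted average.
Prior precision 1/σ₀² = 1/1 = 1; data precision n/σ² = 3/5 = 0.6.
μ̂ = (1·3 + 0.6·2.3) / (1 + 0.6) = 4.38/1.6 = 2.7375.

μ̂_MAP = 2.7375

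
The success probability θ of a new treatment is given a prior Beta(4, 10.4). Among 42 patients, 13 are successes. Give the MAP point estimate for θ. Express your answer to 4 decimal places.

Prior: Beta(4, 10.4).
Data: 13 successes in 42 trials. The binomial likelihood contributes θ^13(1−θ)^29, so the posterior is Beta(4+13, 10.4+29) = Beta(17, 39.4).
For Beta(a, b) with a, b > 1 the mode is (a−1)/(a+b−2) = 16/54.4 ≈ 0.2941.

θ̂_MAP = 0.2941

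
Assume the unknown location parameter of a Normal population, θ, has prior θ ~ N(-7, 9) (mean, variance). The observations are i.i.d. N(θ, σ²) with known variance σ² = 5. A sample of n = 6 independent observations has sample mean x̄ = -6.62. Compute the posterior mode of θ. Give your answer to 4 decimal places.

n = 6, x̄ = -6.62.
For a Normal prior and Normal likelihood with known variance, the posterior is Normal; its mode equals its mean, the precision-weighted average.
Prior precision 1/σ₀² = 1/9; data precision n/σ² = 6/5 = 1.2.
θ̂ = ((1/9)·(-7) + 1.2·(-6.62)) / (1/9 + 1.2) = (-9812/1125)/(59/45) = -9812/1475 ≈ -6.6522.

θ̂_MAP = -6.6522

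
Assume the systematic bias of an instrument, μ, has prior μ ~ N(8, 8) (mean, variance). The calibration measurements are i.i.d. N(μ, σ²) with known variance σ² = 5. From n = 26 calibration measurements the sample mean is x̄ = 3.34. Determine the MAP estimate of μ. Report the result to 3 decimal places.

μ̂_MAP = 3.449

n = 26, x̄ = 3.34.
For a Normal prior and Normal likelihood with known variance, the posterior is Normal; its mode equals its mean, the precision-weighted average.
Prior precision 1/σ₀² = 1/8 = 0.125; data precision n/σ² = 26/5 = 5.2.
μ̂ = (0.125·8 + 5.2·3.34) / (0.125 + 5.2) = 18.368/5.325 = 18368/5325 ≈ 3.449.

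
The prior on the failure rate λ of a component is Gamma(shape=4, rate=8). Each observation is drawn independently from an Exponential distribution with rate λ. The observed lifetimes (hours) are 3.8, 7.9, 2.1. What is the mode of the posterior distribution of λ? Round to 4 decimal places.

The Exponential(rate=λ) likelihood is ∝ λ^n e^(−λΣtᵢ). Here n = 3 and Σtᵢ = 3.8 + 7.9 + 2.1 = 13.8.
Posterior ∝ λ^3e^(−8λ) · λ^3e^(−13.8λ) = λ^6e^(−21.8λ), i.e. Gamma(7, 21.8).
Mode = (a−1)/b = 6/21.8 ≈ 0.2752.

λ̂_MAP = 0.2752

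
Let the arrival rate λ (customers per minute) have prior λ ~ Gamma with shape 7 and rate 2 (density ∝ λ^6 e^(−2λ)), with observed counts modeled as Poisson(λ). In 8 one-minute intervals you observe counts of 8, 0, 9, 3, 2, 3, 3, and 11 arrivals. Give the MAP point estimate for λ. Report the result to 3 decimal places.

Σxᵢ = 8+0+9+3+2+3+3+11 = 39, with n = 8.
Posterior ∝ λ^6e^(−2λ) · λ^39e^(−8λ) = λ^45e^(−10λ), i.e. Gamma(shape=46, rate=10).
The mode of a Gamma(a, b) with a ≥ 1 (shape–rate) is (a−1)/b = 45/10 ≈ 4.500.

λ̂_MAP = 4.500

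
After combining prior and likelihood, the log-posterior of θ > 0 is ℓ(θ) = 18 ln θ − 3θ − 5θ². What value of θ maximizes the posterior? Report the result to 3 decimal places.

ℓ'(θ) = 18/θ − 3 − 10θ. Setting this to zero and multiplying by θ: 10θ² + 3θ − 18 = 0.
θ = (−3 + √(3² + 4·10·18)) / (2·10) = (−3 + √729) / 20 = (−3 + 27)/20 = 6/5.
ℓ''(θ) = −18/θ² − 10 < 0, confirming a maximum.

θ̂_MAP = 1.200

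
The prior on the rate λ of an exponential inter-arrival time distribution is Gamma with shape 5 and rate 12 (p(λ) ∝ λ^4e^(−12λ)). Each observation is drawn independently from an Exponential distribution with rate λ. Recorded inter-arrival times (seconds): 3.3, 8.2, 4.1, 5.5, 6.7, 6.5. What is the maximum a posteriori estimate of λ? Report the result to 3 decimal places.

The Exponential(rate=λ) likelihood is ∝ λ^n e^(−λΣtᵢ). Here n = 6 and Σtᵢ = 3.3 + 8.2 + 4.1 + 5.5 + 6.7 + 6.5 = 34.3.
Posterior ∝ λ^4e^(−12λ) · λ^6e^(−34.3λ) = λ^10e^(−46.3λ), i.e. Gamma(11, 46.3).
Mode = (a−1)/b = 10/46.3 ≈ 0.216.

λ̂_MAP = 0.216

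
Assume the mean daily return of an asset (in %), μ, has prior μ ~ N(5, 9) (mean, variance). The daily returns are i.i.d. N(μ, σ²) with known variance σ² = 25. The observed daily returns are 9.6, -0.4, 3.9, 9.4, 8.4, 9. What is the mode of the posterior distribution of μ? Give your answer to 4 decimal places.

n = 6; x̄ = (9.6 + (-0.4) + 3.9 + 9.4 + 8.4 + 9)/6 = 39.9/6 = 6.65.
For a Normal prior and Normal likelihood with known variance, the posterior is Normal; its mode equals its mean, the precision-weighted average.
Prior precision 1/σ₀² = 1/9; data precision n/σ² = 6/25 = 0.24.
μ̂ = ((1/9)·5 + 0.24·6.65) / (1/9 + 0.24) = (4841/2250)/(79/225) = 4841/790 ≈ 6.1278.

μ̂_MAP = 6.1278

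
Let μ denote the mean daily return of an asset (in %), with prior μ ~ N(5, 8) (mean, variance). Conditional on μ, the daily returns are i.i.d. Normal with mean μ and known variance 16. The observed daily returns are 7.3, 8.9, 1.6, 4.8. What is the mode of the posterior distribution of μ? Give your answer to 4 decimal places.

μ̂_MAP = 5.4333

n = 4; x̄ = (7.3 + 8.9 + 1.6 + 4.8)/4 = 22.6/4 = 5.65.
For a Normal prior and Normal likelihood with known variance, the posterior is Normal; its mode equals its mean, the precision-weighted average.
Prior precision 1/σ₀² = 1/8 = 0.125; data precision n/σ² = 4/16 = 0.25.
μ̂ = (0.125·5 + 0.25·5.65) / (0.125 + 0.25) = 2.0375/0.375 = 163/30 ≈ 5.4333.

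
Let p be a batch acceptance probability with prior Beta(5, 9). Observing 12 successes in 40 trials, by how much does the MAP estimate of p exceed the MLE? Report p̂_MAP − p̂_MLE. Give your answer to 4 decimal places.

Posterior is Beta(17, 37); MAP = (17−1)/(54−2) = 16/52 ≈ 0.30769.
MLE ignores the prior: p̂_MLE = k/n = 12/40 ≈ 0.30000.
Difference = 16/52 − 12/40 = 1/130 ≈ 0.0077.

MAP − MLE = 0.0077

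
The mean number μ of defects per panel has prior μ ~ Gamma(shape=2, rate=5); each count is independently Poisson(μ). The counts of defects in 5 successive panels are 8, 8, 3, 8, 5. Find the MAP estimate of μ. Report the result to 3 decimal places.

μ̂_MAP = 3.300

Σxᵢ = 8+8+3+8+5 = 32, with n = 5.
Posterior ∝ μe^(−5μ) · μ^32e^(−5μ) = μ^33e^(−10μ), i.e. Gamma(shape=34, rate=10).
The mode of a Gamma(a, b) with a ≥ 1 (shape–rate) is (a−1)/b = 33/10 ≈ 3.300.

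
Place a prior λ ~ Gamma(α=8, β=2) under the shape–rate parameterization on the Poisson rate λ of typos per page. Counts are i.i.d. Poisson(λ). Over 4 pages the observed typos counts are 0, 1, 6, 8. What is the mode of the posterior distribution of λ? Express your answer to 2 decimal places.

Σxᵢ = 0+1+6+8 = 15, with n = 4.
Posterior ∝ λ^7e^(−2λ) · λ^15e^(−4λ) = λ^22e^(−6λ), i.e. Gamma(shape=23, rate=6).
The mode of a Gamma(a, b) with a ≥ 1 (shape–rate) is (a−1)/b = 22/6 ≈ 3.67.

λ̂_MAP = 3.67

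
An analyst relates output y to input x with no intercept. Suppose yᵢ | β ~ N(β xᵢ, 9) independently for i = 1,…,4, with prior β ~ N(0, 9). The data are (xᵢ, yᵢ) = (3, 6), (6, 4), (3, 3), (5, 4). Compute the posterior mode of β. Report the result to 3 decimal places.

log p(β | y) = −Σ(yᵢ − βxᵢ)²/(2·9) − β²/(2·9) + const.
Setting the derivative to zero: Σxᵢ(yᵢ − βxᵢ)/9 − β/9 = 0, so β = Σxᵢyᵢ / (Σxᵢ² + σ²/τ²).
Σxᵢyᵢ = 3·6 + 6·4 + 3·3 + 5·4 = 71; Σxᵢ² = 79; σ²/τ² = 1.
β̂_MAP = 71 / (79 + 1) = 71/80 ≈ 0.888.

β̂_MAP = 0.888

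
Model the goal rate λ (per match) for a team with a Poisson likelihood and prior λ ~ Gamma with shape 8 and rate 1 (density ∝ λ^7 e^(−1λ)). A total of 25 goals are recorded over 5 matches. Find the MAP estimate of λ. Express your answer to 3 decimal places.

λ̂_MAP = 5.333

Σxᵢ = 25, n = 5.
Posterior ∝ λ^7e^(−1λ) · λ^25e^(−5λ) = λ^32e^(−6λ), i.e. Gamma(shape=33, rate=6).
The mode of a Gamma(a, b) with a ≥ 1 (shape–rate) is (a−1)/b = 32/6 ≈ 5.333.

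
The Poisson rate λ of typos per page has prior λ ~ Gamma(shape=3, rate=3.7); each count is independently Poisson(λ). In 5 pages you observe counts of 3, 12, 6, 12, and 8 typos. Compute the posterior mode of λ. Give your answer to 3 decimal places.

λ̂_MAP = 4.943

Σxᵢ = 3+12+6+12+8 = 41, with n = 5.
Posterior ∝ λ^2e^(−3.7λ) · λ^41e^(−5λ) = λ^43e^(−8.7λ), i.e. Gamma(shape=44, rate=8.7).
The mode of a Gamma(a, b) with a ≥ 1 (shape–rate) is (a−1)/b = 43/8.7 ≈ 4.943.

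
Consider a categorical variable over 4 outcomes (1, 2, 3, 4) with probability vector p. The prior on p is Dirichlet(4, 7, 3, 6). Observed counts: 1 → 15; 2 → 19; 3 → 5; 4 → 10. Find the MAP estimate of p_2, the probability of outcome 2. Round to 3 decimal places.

MAP estimate: 0.385

The posterior is Dirichlet(αᵢ + nᵢ) = Dirichlet(19, 26, 8, 16).
For a Dirichlet(a₁,…,a_K) with all aᵢ > 1, the mode has j-th component (aⱼ − 1)/(Σaᵢ − K).
Here Σaᵢ = 69 and K = 4, so p_2 = (26 − 1)/(69 − 4) = 25/65 ≈ 0.385.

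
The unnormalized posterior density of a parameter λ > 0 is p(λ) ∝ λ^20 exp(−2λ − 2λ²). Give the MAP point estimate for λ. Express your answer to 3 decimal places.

λ̂_MAP = 2.000

ℓ'(λ) = 20/λ − 2 − 4λ. Setting this to zero and multiplying by λ: 4λ² + 2λ − 20 = 0.
λ = (−2 + √(2² + 4·4·20)) / (2·4) = (−2 + √324) / 8 = (−2 + 18)/8 = 2.
ℓ''(λ) = −20/λ² − 4 < 0, confirming a maximum.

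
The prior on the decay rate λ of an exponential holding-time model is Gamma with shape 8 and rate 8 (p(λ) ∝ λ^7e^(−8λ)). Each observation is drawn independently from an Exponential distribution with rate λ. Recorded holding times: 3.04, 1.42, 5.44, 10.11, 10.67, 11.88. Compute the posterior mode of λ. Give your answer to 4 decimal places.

λ̂_MAP = 0.2571

The Exponential(rate=λ) likelihood is ∝ λ^n e^(−λΣtᵢ). Here n = 6 and Σtᵢ = 3.04 + 1.42 + 5.44 + 10.11 + 10.67 + 11.88 = 42.56.
Posterior ∝ λ^7e^(−8λ) · λ^6e^(−42.56λ) = λ^13e^(−50.56λ), i.e. Gamma(14, 50.56).
Mode = (a−1)/b = 13/50.56 ≈ 0.2571.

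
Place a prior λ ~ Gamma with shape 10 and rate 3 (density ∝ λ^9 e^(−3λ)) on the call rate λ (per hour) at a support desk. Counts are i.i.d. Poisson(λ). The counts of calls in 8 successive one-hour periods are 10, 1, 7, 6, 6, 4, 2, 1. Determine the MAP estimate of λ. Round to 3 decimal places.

λ̂_MAP = 4.182

Σxᵢ = 10+1+7+6+6+4+2+1 = 37, with n = 8.
Posterior ∝ λ^9e^(−3λ) · λ^37e^(−8λ) = λ^46e^(−11λ), i.e. Gamma(shape=47, rate=11).
The mode of a Gamma(a, b) with a ≥ 1 (shape–rate) is (a−1)/b = 46/11 ≈ 4.182.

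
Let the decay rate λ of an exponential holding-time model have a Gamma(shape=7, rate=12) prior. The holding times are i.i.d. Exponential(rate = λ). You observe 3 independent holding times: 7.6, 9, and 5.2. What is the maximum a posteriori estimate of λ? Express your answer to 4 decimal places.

The Exponential(rate=λ) likelihood is ∝ λ^n e^(−λΣtᵢ). Here n = 3 and Σtᵢ = 7.6 + 9 + 5.2 = 21.8.
Posterior ∝ λ^6e^(−12λ) · λ^3e^(−21.8λ) = λ^9e^(−33.8λ), i.e. Gamma(10, 33.8).
Mode = (a−1)/b = 9/33.8 ≈ 0.2663.

λ̂_MAP = 0.2663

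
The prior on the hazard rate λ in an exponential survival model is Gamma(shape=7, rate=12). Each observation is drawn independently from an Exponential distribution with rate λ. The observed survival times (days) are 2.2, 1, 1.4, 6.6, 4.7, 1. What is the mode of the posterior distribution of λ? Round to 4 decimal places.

λ̂_MAP = 0.4152

The Exponential(rate=λ) likelihood is ∝ λ^n e^(−λΣtᵢ). Here n = 6 and Σtᵢ = 2.2 + 1 + 1.4 + 6.6 + 4.7 + 1 = 16.9.
Posterior ∝ λ^6e^(−12λ) · λ^6e^(−16.9λ) = λ^12e^(−28.9λ), i.e. Gamma(13, 28.9).
Mode = (a−1)/b = 12/28.9 ≈ 0.4152.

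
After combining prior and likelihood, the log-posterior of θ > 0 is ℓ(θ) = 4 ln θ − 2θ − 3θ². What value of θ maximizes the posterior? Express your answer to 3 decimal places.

ℓ'(θ) = 4/θ − 2 − 6θ. Setting this to zero and multiplying by θ: 6θ² + 2θ − 4 = 0.
θ = (−2 + √(2² + 4·6·4)) / (2·6) = (−2 + √100) / 12 = (−2 + 10)/12 = 2/3.
ℓ''(θ) = −4/θ² − 6 < 0, confirming a maximum.

θ̂_MAP = 0.667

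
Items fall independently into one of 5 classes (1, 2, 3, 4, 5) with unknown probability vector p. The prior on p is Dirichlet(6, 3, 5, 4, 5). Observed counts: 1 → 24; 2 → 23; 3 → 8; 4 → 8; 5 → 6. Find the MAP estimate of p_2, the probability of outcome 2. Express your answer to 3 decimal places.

MAP estimate: 0.287

The posterior is Dirichlet(αᵢ + nᵢ) = Dirichlet(30, 26, 13, 12, 11).
For a Dirichlet(a₁,…,a_K) with all aᵢ > 1, the mode has j-th component (aⱼ − 1)/(Σaᵢ − K).
Here Σaᵢ = 92 and K = 5, so p_2 = (26 − 1)/(92 − 5) = 25/87 ≈ 0.287.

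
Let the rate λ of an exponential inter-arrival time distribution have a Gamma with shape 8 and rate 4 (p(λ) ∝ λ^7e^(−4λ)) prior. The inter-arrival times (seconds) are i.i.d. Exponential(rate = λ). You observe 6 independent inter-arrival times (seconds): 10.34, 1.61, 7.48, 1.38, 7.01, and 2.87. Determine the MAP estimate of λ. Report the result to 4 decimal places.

The Exponential(rate=λ) likelihood is ∝ λ^n e^(−λΣtᵢ). Here n = 6 and Σtᵢ = 10.34 + 1.61 + 7.48 + 1.38 + 7.01 + 2.87 = 30.69.
Posterior ∝ λ^7e^(−4λ) · λ^6e^(−30.69λ) = λ^13e^(−34.69λ), i.e. Gamma(14, 34.69).
Mode = (a−1)/b = 13/34.69 ≈ 0.3747.

λ̂_MAP = 0.3747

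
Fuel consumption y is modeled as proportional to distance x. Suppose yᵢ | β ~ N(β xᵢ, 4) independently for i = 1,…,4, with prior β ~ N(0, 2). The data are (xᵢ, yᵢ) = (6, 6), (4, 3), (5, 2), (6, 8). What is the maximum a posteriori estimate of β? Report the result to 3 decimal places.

log p(β | y) = −Σ(yᵢ − βxᵢ)²/(2·4) − β²/(2·2) + const.
Setting the derivative to zero: Σxᵢ(yᵢ − βxᵢ)/4 − β/2 = 0, so β = Σxᵢyᵢ / (Σxᵢ² + σ²/τ²).
Σxᵢyᵢ = 6·6 + 4·3 + 5·2 + 6·8 = 106; Σxᵢ² = 113; σ²/τ² = 2.
β̂_MAP = 106 / (113 + 2) = 106/115 ≈ 0.922.

β̂_MAP = 0.922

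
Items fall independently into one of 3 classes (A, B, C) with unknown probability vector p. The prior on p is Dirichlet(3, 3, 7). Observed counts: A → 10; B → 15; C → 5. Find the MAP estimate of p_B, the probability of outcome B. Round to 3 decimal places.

MAP estimate of p_B = 0.425

The posterior is Dirichlet(αᵢ + nᵢ) = Dirichlet(13, 18, 12).
For a Dirichlet(a₁,…,a_K) with all aᵢ > 1, the mode has j-th component (aⱼ − 1)/(Σaᵢ − K).
Here Σaᵢ = 43 and K = 3, so p_B = (18 − 1)/(43 − 3) = 17/40 ≈ 0.425.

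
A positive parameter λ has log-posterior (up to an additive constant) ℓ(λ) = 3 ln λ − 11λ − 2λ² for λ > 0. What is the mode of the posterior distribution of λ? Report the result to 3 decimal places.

λ̂_MAP = 0.250

ℓ'(λ) = 3/λ − 11 − 4λ. Setting this to zero and multiplying by λ: 4λ² + 11λ − 3 = 0.
λ = (−11 + √(11² + 4·4·3)) / (2·4) = (−11 + √169) / 8 = (−11 + 13)/8 = 1/4.
ℓ''(λ) = −3/λ² − 4 < 0, confirming a maximum.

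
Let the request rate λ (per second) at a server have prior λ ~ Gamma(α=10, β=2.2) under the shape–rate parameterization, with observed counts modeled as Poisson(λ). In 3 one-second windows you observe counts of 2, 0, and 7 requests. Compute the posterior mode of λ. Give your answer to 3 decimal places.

λ̂_MAP = 3.462

Σxᵢ = 2+0+7 = 9, with n = 3.
Posterior ∝ λ^9e^(−2.2λ) · λ^9e^(−3λ) = λ^18e^(−5.2λ), i.e. Gamma(shape=19, rate=5.2).
The mode of a Gamma(a, b) with a ≥ 1 (shape–rate) is (a−1)/b = 18/5.2 ≈ 3.462.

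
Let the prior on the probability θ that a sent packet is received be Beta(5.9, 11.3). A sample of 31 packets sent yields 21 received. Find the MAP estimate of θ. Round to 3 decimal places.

θ̂_MAP = 0.561

Prior: Beta(5.9, 11.3).
Data: 21 successes in 31 trials. The binomial likelihood contributes θ^21(1−θ)^10, so the posterior is Beta(5.9+21, 11.3+10) = Beta(26.9, 21.3).
For Beta(a, b) with a, b > 1 the mode is (a−1)/(a+b−2) = 25.9/46.2 ≈ 0.561.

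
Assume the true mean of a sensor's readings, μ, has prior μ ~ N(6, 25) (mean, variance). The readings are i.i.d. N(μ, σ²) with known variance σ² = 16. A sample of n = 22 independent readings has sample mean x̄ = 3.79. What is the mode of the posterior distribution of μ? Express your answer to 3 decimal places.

n = 22, x̄ = 3.79.
For a Normal prior and Normal likelihood with known variance, the posterior is Normal; its mode equals its mean, the precision-weighted average.
Prior precision 1/σ₀² = 1/25 = 0.04; data precision n/σ² = 22/16 = 1.375.
μ̂ = (0.04·6 + 1.375·3.79) / (0.04 + 1.375) = 5.45125/1.415 = 4361/1132 ≈ 3.852.

μ̂_MAP = 3.852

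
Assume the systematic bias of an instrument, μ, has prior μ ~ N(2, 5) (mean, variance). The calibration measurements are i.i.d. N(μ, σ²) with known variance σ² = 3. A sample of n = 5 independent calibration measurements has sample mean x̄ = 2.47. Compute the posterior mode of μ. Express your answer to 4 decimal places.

μ̂_MAP = 2.4196

n = 5, x̄ = 2.47.
For a Normal prior and Normal likelihood with known variance, the posterior is Normal; its mode equals its mean, the precision-weighted average.
Prior precision 1/σ₀² = 1/5 = 0.2; data precision n/σ² = 5/3.
μ̂ = (0.2·2 + (5/3)·2.47) / (0.2 + 5/3) = (271/60)/(28/15) = 271/112 ≈ 2.4196.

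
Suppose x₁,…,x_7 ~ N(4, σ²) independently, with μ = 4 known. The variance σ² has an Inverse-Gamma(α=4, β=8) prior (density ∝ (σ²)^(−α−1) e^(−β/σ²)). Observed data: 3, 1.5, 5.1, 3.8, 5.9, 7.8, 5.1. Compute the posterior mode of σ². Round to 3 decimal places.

Sum of squared deviations about the known mean: SS = (3−4)² + (1.5−4)² + (5.1−4)² + (3.8−4)² + (5.9−4)² + (7.8−4)² + (5.1−4)² = 27.76.
The Normal likelihood contributes (σ²)^(−n/2) exp(−SS/(2σ²)), so the posterior is Inverse-Gamma(α + n/2, β + SS/2) = Inverse-Gamma(7.5, 21.88).
The mode of Inverse-Gamma(a, b) is b/(a+1) = 21.88/8.5 ≈ 2.574.

σ̂²_MAP = 2.574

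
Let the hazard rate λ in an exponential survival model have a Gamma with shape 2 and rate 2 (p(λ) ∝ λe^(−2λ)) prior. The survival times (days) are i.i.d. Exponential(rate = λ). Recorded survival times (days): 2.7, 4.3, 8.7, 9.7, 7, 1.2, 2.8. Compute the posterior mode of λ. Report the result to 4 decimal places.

λ̂_MAP = 0.2083

The Exponential(rate=λ) likelihood is ∝ λ^n e^(−λΣtᵢ). Here n = 7 and Σtᵢ = 2.7 + 4.3 + 8.7 + 9.7 + 7 + 1.2 + 2.8 = 36.4.
Posterior ∝ λe^(−2λ) · λ^7e^(−36.4λ) = λ^8e^(−38.4λ), i.e. Gamma(9, 38.4).
Mode = (a−1)/b = 8/38.4 ≈ 0.2083.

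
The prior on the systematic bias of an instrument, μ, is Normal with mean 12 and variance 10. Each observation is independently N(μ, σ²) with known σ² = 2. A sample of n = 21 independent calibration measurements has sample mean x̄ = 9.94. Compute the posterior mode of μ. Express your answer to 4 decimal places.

n = 21, x̄ = 9.94.
For a Normal prior and Normal likelihood with known variance, the posterior is Normal; its mode equals its mean, the precision-weighted average.
Prior precision 1/σ₀² = 1/10 = 0.1; data precision n/σ² = 21/2 = 10.5.
μ̂ = (0.1·12 + 10.5·9.94) / (0.1 + 10.5) = 105.57/10.6 = 10557/1060 ≈ 9.9594.

μ̂_MAP = 9.9594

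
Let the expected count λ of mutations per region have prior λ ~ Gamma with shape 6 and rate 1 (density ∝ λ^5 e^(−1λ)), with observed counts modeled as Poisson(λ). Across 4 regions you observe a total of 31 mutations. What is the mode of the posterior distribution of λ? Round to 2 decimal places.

λ̂_MAP = 7.20

Σxᵢ = 31, n = 4.
Posterior ∝ λ^5e^(−1λ) · λ^31e^(−4λ) = λ^36e^(−5λ), i.e. Gamma(shape=37, rate=5).
The mode of a Gamma(a, b) with a ≥ 1 (shape–rate) is (a−1)/b = 36/5 ≈ 7.20.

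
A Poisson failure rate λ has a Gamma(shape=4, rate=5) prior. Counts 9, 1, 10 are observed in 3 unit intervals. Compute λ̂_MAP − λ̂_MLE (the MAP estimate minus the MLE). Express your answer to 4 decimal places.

Σxᵢ = 20. Posterior is Gamma(24, 8); MAP = (24−1)/8 = 23/8 ≈ 2.87500.
MLE = x̄ = 20/3 ≈ 6.66667.
Difference = 23/8 − 20/3 = -91/24 ≈ -3.7917.

MAP − MLE = -3.7917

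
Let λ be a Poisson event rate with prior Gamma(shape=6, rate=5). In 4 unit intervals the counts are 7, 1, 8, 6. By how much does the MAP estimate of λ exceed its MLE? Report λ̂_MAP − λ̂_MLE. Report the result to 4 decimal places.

MAP − MLE = -2.5000

Σxᵢ = 22. Posterior is Gamma(28, 9); MAP = (28−1)/9 = 27/9 ≈ 3.00000.
MLE = x̄ = 22/4 ≈ 5.50000.
Difference = 27/9 − 22/4 = -5/2 ≈ -2.5000.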